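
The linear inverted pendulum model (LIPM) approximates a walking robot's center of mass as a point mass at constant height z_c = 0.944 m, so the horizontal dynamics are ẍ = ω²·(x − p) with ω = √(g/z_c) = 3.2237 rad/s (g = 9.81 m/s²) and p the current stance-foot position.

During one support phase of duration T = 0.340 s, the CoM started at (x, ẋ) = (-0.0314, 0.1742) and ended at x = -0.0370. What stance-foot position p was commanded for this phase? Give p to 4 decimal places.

ωT = 3.2237·0.340 = 1.096058; cosh(ωT) = 1.663266, sinh(ωT) = 1.329081
x(T) = p + (x₀−p)·cosh(ωT) + (ẋ₀/ω)·sinh(ωT) ⇒ p·(1 − cosh) = x(T) − x₀·cosh − (ẋ₀/ω)·sinh
numerator   = -0.0370 − (-0.0314)·1.663266 − (0.1742/3.2237)·1.329081 = -0.056593
denominator = 1 − 1.663266 = -0.663266
p = -0.056593 / -0.663266 = 0.0853

p = 0.0853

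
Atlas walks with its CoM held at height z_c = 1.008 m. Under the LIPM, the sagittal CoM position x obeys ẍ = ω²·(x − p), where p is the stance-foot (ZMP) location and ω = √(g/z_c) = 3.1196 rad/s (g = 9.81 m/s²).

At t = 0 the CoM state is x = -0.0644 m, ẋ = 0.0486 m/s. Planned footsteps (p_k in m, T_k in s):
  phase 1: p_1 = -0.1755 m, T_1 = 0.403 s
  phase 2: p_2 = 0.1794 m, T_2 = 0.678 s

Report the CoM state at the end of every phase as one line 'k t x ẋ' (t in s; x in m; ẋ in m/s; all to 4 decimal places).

1 0.4030 0.0608 0.6523
2 1.0810 0.5346 1.2313

phase 1: p=-0.1755, T=0.403, ωT=1.257199, cosh=1.900005, sinh=1.615555; start (x,ẋ)=(-0.064400, 0.048600) → end (x,ẋ)=(0.060759, 0.652272)
phase 2: p=0.1794, T=0.678, ωT=2.115089, cosh=4.205472, sinh=4.084850; start (x,ẋ)=(0.060759, 0.652272) → end (x,ẋ)=(0.534553, 1.231258)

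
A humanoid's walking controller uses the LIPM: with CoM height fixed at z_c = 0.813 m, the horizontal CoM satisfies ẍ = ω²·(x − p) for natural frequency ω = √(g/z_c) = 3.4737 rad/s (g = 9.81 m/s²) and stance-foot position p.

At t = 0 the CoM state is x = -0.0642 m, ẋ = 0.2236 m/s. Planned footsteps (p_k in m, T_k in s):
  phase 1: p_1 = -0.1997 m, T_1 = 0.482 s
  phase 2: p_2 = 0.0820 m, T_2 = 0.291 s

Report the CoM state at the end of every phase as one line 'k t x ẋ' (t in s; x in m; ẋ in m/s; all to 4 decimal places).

phase 1: p=-0.1997, T=0.482, ωT=1.674323, cosh=2.761310, sinh=2.573875; start (x,ẋ)=(-0.064200, 0.223600) → end (x,ẋ)=(0.340136, 1.828916)
phase 2: p=0.0820, T=0.291, ωT=1.010847, cosh=1.555919, sinh=1.192008; start (x,ẋ)=(0.340136, 1.828916) → end (x,ẋ)=(1.111236, 3.914504)

1 0.4820 0.3401 1.8289
2 0.7730 1.1112 3.9145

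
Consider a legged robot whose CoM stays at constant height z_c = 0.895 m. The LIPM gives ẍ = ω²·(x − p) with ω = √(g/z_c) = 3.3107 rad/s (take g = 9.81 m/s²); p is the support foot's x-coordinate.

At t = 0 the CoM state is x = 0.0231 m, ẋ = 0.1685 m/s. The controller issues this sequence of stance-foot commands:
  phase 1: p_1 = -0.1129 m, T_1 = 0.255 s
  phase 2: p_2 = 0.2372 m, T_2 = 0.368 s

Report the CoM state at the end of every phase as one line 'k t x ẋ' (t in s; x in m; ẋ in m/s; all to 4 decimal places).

phase 1: p=-0.1129, T=0.255, ωT=0.844229, cosh=1.378036, sinh=0.948147; start (x,ẋ)=(0.023100, 0.168500) → end (x,ẋ)=(0.122769, 0.659107)
phase 2: p=0.2372, T=0.368, ωT=1.218338, cosh=1.838641, sinh=1.542920; start (x,ẋ)=(0.122769, 0.659107) → end (x,ẋ)=(0.333974, 0.627333)

1 0.2550 0.1228 0.6591
2 0.6230 0.3340 0.6273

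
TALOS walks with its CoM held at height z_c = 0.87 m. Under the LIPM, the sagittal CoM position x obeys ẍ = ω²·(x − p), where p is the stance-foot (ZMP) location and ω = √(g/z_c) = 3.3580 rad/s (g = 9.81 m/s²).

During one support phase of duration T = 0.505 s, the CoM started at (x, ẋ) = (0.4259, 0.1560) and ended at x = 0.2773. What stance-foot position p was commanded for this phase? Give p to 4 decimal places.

ωT = 3.3580·0.505 = 1.695790; cosh(ωT) = 2.817202, sinh(ωT) = 2.633748
x(T) = p + (x₀−p)·cosh(ωT) + (ẋ₀/ω)·sinh(ωT) ⇒ p·(1 − cosh) = x(T) − x₀·cosh − (ẋ₀/ω)·sinh
numerator   = 0.2773 − (0.4259)·2.817202 − (0.1560/3.3580)·2.633748 = -1.044900
denominator = 1 − 2.817202 = -1.817202
p = -1.044900 / -1.817202 = 0.5750

p = 0.5750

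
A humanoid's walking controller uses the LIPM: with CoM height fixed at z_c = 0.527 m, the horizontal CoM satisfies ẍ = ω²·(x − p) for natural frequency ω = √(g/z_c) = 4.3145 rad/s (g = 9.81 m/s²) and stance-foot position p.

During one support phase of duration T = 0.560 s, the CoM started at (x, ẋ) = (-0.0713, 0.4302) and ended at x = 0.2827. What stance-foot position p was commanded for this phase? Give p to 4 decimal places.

ωT = 4.3145·0.560 = 2.416120; cosh(ωT) = 5.645789, sinh(ωT) = 5.556521
x(T) = p + (x₀−p)·cosh(ωT) + (ẋ₀/ω)·sinh(ωT) ⇒ p·(1 − cosh) = x(T) − x₀·cosh − (ẋ₀/ω)·sinh
numerator   = 0.2827 − (-0.0713)·5.645789 − (0.4302/4.3145)·5.556521 = 0.131202
denominator = 1 − 5.645789 = -4.645789
p = 0.131202 / -4.645789 = -0.0282

p = -0.0282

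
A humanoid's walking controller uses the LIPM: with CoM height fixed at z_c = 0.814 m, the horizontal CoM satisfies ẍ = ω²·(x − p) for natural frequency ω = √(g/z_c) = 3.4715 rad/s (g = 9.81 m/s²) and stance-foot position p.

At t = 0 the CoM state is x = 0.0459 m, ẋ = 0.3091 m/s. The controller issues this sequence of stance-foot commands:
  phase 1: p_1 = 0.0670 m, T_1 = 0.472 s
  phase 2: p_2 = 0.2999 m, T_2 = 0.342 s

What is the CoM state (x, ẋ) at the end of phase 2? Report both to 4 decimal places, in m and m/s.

phase 1: p=0.0670, T=0.472, ωT=1.638548, cosh=2.670976, sinh=2.476714; start (x,ẋ)=(0.045900, 0.309100) → end (x,ẋ)=(0.231167, 0.644183)
phase 2: p=0.2999, T=0.342, ωT=1.187253, cosh=1.791561, sinh=1.486503; start (x,ẋ)=(0.231167, 0.644183) → end (x,ẋ)=(0.452601, 0.799405)

x = 0.4526, ẋ = 0.7994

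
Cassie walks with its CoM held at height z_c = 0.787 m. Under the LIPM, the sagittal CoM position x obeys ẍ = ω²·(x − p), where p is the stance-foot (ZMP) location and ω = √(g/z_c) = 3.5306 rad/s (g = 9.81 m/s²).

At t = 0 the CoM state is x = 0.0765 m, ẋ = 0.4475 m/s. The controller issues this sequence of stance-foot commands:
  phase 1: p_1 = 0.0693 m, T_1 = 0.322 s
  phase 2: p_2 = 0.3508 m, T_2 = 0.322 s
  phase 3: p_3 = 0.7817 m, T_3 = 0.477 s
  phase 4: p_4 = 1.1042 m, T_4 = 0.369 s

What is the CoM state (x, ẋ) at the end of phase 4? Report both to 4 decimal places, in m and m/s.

phase 1: p=0.0693, T=0.322, ωT=1.136853, cosh=1.718886, sinh=1.398059; start (x,ẋ)=(0.076500, 0.447500) → end (x,ẋ)=(0.258879, 0.804740)
phase 2: p=0.3508, T=0.322, ωT=1.136853, cosh=1.718886, sinh=1.398059; start (x,ẋ)=(0.258879, 0.804740) → end (x,ẋ)=(0.511461, 0.929534)
phase 3: p=0.7817, T=0.477, ωT=1.684096, cosh=2.786596, sinh=2.600984; start (x,ẋ)=(0.511461, 0.929534) → end (x,ẋ)=(0.713439, 0.108624)
phase 4: p=1.1042, T=0.369, ωT=1.302791, cosh=1.975663, sinh=1.703891; start (x,ẋ)=(0.713439, 0.108624) → end (x,ẋ)=(0.384611, -2.136118)

x = 0.3846, ẋ = -2.1361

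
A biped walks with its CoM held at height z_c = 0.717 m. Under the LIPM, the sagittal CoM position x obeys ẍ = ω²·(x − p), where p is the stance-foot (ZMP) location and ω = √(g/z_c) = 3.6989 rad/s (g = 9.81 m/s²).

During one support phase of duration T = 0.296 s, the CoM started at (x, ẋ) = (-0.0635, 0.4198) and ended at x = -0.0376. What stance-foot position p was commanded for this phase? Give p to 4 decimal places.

p = 0.1250

ωT = 3.6989·0.296 = 1.094874; cosh(ωT) = 1.661694, sinh(ωT) = 1.327113
x(T) = p + (x₀−p)·cosh(ωT) + (ẋ₀/ω)·sinh(ωT) ⇒ p·(1 − cosh) = x(T) − x₀·cosh − (ẋ₀/ω)·sinh
numerator   = -0.0376 − (-0.0635)·1.661694 − (0.4198/3.6989)·1.327113 = -0.082701
denominator = 1 − 1.661694 = -0.661694
p = -0.082701 / -0.661694 = 0.1250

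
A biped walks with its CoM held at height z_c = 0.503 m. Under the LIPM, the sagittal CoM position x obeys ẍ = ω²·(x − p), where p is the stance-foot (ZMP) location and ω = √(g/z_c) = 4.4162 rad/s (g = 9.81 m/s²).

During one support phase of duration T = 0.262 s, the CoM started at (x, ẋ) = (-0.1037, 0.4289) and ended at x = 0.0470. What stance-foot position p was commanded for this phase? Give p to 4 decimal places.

ωT = 4.4162·0.262 = 1.157044; cosh(ωT) = 1.747467, sinh(ωT) = 1.433052
x(T) = p + (x₀−p)·cosh(ωT) + (ẋ₀/ω)·sinh(ωT) ⇒ p·(1 − cosh) = x(T) − x₀·cosh − (ẋ₀/ω)·sinh
numerator   = 0.0470 − (-0.1037)·1.747467 − (0.4289/4.4162)·1.433052 = 0.089035
denominator = 1 − 1.747467 = -0.747467
p = 0.089035 / -0.747467 = -0.1191

p = -0.1191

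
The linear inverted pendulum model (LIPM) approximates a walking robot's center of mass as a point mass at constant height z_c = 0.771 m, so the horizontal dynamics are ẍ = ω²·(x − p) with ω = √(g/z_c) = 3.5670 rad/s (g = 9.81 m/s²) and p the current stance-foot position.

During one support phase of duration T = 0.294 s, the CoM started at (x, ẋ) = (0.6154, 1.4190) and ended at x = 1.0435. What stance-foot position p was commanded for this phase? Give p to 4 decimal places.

p = 0.7314

ωT = 3.5670·0.294 = 1.048698; cosh(ωT) = 1.602163, sinh(ωT) = 1.251770
x(T) = p + (x₀−p)·cosh(ωT) + (ẋ₀/ω)·sinh(ωT) ⇒ p·(1 − cosh) = x(T) − x₀·cosh − (ẋ₀/ω)·sinh
numerator   = 1.0435 − (0.6154)·1.602163 − (1.4190/3.5670)·1.251770 = -0.440442
denominator = 1 − 1.602163 = -0.602163
p = -0.440442 / -0.602163 = 0.7314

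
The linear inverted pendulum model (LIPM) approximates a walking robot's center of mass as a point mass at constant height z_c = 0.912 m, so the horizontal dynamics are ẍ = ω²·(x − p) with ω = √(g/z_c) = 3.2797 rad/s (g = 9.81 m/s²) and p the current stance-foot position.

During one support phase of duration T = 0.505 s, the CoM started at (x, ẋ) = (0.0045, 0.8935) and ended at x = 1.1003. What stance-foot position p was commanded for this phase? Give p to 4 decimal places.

ωT = 3.2797·0.505 = 1.656249; cosh(ωT) = 2.715236, sinh(ωT) = 2.524382
x(T) = p + (x₀−p)·cosh(ωT) + (ẋ₀/ω)·sinh(ωT) ⇒ p·(1 − cosh) = x(T) − x₀·cosh − (ẋ₀/ω)·sinh
numerator   = 1.1003 − (0.0045)·2.715236 − (0.8935/3.2797)·2.524382 = 0.400355
denominator = 1 − 2.715236 = -1.715236
p = 0.400355 / -1.715236 = -0.2334

p = -0.2334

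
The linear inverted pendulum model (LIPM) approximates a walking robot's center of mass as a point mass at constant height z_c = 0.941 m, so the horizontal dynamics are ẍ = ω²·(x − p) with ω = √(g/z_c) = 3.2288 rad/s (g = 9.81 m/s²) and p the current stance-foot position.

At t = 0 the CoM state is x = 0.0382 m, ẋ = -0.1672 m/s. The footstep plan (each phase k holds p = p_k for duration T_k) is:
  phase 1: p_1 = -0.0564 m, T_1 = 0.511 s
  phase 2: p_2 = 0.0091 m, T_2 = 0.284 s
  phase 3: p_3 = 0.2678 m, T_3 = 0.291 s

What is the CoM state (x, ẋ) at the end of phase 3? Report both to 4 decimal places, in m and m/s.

phase 1: p=-0.0564, T=0.511, ωT=1.649917, cosh=2.699306, sinh=2.507240; start (x,ẋ)=(0.038200, -0.167200) → end (x,ẋ)=(0.069120, 0.314499)
phase 2: p=0.0091, T=0.284, ωT=0.916979, cosh=1.450723, sinh=1.050999; start (x,ẋ)=(0.069120, 0.314499) → end (x,ẋ)=(0.198543, 0.659925)
phase 3: p=0.2678, T=0.291, ωT=0.939581, cosh=1.474850, sinh=1.084058; start (x,ẋ)=(0.198543, 0.659925) → end (x,ẋ)=(0.387225, 0.730878)

x = 0.3872, ẋ = 0.7309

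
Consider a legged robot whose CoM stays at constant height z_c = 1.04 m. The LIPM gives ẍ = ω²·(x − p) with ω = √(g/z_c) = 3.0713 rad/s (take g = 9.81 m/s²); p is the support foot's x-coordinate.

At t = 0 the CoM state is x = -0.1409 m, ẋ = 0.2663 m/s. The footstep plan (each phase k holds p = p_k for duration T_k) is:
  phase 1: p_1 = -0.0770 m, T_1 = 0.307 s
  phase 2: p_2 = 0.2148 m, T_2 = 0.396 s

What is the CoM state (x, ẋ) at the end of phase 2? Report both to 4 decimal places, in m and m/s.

x = -0.2307, ẋ = -1.0492

phase 1: p=-0.0770, T=0.307, ωT=0.942889, cosh=1.478445, sinh=1.088944; start (x,ẋ)=(-0.140900, 0.266300) → end (x,ẋ)=(-0.077055, 0.179998)
phase 2: p=0.2148, T=0.396, ωT=1.216235, cosh=1.835401, sinh=1.539057; start (x,ẋ)=(-0.077055, 0.179998) → end (x,ẋ)=(-0.230672, -1.049201)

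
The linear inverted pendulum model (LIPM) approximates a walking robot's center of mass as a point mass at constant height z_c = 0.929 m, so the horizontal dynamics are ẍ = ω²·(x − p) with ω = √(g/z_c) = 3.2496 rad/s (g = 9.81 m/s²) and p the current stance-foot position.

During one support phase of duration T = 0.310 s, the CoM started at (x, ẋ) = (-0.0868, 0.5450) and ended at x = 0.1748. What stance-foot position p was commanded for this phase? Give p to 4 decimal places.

p = -0.2002

ωT = 3.2496·0.310 = 1.007376; cosh(ωT) = 1.551791, sinh(ωT) = 1.186615
x(T) = p + (x₀−p)·cosh(ωT) + (ẋ₀/ω)·sinh(ωT) ⇒ p·(1 − cosh) = x(T) − x₀·cosh − (ẋ₀/ω)·sinh
numerator   = 0.1748 − (-0.0868)·1.551791 − (0.5450/3.2496)·1.186615 = 0.110485
denominator = 1 − 1.551791 = -0.551791
p = 0.110485 / -0.551791 = -0.2002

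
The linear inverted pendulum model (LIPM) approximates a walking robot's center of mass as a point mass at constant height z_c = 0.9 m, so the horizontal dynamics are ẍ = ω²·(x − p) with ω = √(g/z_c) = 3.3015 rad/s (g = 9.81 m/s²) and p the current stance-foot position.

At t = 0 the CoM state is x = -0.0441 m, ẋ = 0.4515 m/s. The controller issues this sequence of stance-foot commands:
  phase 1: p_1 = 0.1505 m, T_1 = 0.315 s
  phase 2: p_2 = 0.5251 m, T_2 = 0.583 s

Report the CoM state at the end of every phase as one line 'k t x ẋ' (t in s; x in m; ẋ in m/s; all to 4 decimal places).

1 0.3150 0.0101 -0.0768
2 0.8980 -1.3552 -5.9711

phase 1: p=0.1505, T=0.315, ωT=1.039972, cosh=1.591302, sinh=1.237837; start (x,ẋ)=(-0.044100, 0.451500) → end (x,ẋ)=(0.010114, -0.076803)
phase 2: p=0.5251, T=0.583, ωT=1.924774, cosh=3.499756, sinh=3.353847; start (x,ẋ)=(0.010114, -0.076803) → end (x,ẋ)=(-1.355245, -5.971087)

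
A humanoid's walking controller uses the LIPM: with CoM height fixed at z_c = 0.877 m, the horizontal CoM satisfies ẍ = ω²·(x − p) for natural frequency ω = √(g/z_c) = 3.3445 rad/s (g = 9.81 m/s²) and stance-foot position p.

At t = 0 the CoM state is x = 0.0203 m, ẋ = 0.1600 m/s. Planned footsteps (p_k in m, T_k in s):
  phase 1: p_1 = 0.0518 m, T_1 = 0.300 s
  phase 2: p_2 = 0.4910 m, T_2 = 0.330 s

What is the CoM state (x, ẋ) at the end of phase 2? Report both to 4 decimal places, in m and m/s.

phase 1: p=0.0518, T=0.300, ωT=1.003350, cosh=1.547026, sinh=1.180377; start (x,ẋ)=(0.020300, 0.160000) → end (x,ẋ)=(0.059538, 0.123169)
phase 2: p=0.4910, T=0.330, ωT=1.103685, cosh=1.673452, sinh=1.341805; start (x,ẋ)=(0.059538, 0.123169) → end (x,ẋ)=(-0.181616, -1.730141)

x = -0.1816, ẋ = -1.7301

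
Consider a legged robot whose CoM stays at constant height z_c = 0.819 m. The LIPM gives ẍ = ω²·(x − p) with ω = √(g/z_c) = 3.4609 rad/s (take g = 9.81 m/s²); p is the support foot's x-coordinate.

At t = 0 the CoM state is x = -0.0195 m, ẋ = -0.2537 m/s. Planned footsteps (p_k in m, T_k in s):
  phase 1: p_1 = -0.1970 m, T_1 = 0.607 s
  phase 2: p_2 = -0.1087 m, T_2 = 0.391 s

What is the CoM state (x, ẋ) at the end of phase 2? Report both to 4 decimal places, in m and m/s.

phase 1: p=-0.1970, T=0.607, ωT=2.100766, cosh=4.147396, sinh=4.025034; start (x,ẋ)=(-0.019500, -0.253700) → end (x,ẋ)=(0.244109, 1.420423)
phase 2: p=-0.1087, T=0.391, ωT=1.353212, cosh=2.064122, sinh=1.805713; start (x,ẋ)=(0.244109, 1.420423) → end (x,ẋ)=(1.360642, 5.136770)

x = 1.3606, ẋ = 5.1368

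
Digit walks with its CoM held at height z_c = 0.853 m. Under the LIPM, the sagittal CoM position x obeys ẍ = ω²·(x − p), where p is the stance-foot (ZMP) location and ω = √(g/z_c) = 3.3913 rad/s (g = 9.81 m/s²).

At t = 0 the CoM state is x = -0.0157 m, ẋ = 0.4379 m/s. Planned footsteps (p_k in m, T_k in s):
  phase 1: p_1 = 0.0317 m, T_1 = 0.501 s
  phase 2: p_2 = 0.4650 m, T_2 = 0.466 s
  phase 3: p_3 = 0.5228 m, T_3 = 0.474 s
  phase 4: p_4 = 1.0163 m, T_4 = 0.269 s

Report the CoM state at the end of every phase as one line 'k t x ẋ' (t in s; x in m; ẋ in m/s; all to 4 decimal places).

1 0.5010 0.2390 0.8126
2 0.9670 0.4502 0.2748
3 1.4410 0.5283 0.1231
4 1.7100 0.3487 -1.5500

phase 1: p=0.0317, T=0.501, ωT=1.699041, cosh=2.825780, sinh=2.642922; start (x,ẋ)=(-0.015700, 0.437900) → end (x,ẋ)=(0.239024, 0.812566)
phase 2: p=0.4650, T=0.466, ωT=1.580346, cosh=2.531269, sinh=2.325366; start (x,ẋ)=(0.239024, 0.812566) → end (x,ẋ)=(0.450159, 0.274774)
phase 3: p=0.5228, T=0.474, ωT=1.607476, cosh=2.595297, sinh=2.394904; start (x,ẋ)=(0.450159, 0.274774) → end (x,ẋ)=(0.528317, 0.123138)
phase 4: p=1.0163, T=0.269, ωT=0.912260, cosh=1.445779, sinh=1.044164; start (x,ẋ)=(0.528317, 0.123138) → end (x,ẋ)=(0.348697, -1.549954)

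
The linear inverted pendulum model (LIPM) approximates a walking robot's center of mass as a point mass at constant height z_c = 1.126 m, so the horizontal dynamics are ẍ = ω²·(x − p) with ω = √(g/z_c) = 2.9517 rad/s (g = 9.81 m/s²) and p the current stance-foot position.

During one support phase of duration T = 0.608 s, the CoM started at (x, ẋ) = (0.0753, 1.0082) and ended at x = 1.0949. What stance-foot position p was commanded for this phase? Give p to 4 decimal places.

p = 0.0656

ωT = 2.9517·0.608 = 1.794634; cosh(ωT) = 3.091729, sinh(ωT) = 2.925541
x(T) = p + (x₀−p)·cosh(ωT) + (ẋ₀/ω)·sinh(ωT) ⇒ p·(1 − cosh) = x(T) − x₀·cosh − (ẋ₀/ω)·sinh
numerator   = 1.0949 − (0.0753)·3.091729 − (1.0082/2.9517)·2.925541 = -0.137172
denominator = 1 − 3.091729 = -2.091729
p = -0.137172 / -2.091729 = 0.0656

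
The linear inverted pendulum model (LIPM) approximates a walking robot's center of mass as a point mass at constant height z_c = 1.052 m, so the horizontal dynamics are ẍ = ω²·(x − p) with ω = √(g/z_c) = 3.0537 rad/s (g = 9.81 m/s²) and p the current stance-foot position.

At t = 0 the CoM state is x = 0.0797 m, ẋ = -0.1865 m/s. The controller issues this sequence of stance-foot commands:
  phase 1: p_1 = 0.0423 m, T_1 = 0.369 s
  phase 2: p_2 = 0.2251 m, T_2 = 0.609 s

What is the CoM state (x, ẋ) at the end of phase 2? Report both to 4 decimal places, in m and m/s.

phase 1: p=0.0423, T=0.369, ωT=1.126815, cosh=1.704939, sinh=1.380875; start (x,ẋ)=(0.079700, -0.186500) → end (x,ẋ)=(0.021730, -0.160264)
phase 2: p=0.2251, T=0.609, ωT=1.859703, cosh=3.288775, sinh=3.133056; start (x,ẋ)=(0.021730, -0.160264) → end (x,ẋ)=(-0.608167, -2.472797)

x = -0.6082, ẋ = -2.4728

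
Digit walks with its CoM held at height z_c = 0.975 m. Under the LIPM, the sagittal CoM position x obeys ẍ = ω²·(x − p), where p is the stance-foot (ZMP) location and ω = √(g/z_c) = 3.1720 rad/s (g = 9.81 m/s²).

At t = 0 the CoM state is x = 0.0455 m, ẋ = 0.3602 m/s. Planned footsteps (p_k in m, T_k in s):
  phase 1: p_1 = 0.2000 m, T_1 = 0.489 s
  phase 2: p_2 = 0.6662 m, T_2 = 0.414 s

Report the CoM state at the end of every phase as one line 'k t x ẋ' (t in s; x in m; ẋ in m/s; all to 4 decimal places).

1 0.4890 0.0750 -0.2162
2 0.9030 -0.6298 -3.6648

phase 1: p=0.2000, T=0.489, ωT=1.551108, cosh=2.464353, sinh=2.252340; start (x,ẋ)=(0.045500, 0.360200) → end (x,ẋ)=(0.075024, -0.216153)
phase 2: p=0.6662, T=0.414, ωT=1.313208, cosh=1.993519, sinh=1.724563; start (x,ẋ)=(0.075024, -0.216153) → end (x,ẋ)=(-0.629839, -3.664822)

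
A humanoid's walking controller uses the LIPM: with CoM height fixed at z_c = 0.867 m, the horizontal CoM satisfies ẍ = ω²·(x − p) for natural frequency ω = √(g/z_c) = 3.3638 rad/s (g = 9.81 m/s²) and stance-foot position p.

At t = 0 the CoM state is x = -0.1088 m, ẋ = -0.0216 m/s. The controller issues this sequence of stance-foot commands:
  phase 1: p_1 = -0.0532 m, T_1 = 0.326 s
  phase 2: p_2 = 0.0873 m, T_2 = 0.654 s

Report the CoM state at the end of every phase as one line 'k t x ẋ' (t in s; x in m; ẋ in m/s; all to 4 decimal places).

phase 1: p=-0.0532, T=0.326, ωT=1.096599, cosh=1.663985, sinh=1.329980; start (x,ẋ)=(-0.108800, -0.021600) → end (x,ẋ)=(-0.154258, -0.284685)
phase 2: p=0.0873, T=0.654, ωT=2.199925, cosh=4.567575, sinh=4.456764; start (x,ẋ)=(-0.154258, -0.284685) → end (x,ẋ)=(-1.393218, -4.921671)

1 0.3260 -0.1543 -0.2847
2 0.9800 -1.3932 -4.9217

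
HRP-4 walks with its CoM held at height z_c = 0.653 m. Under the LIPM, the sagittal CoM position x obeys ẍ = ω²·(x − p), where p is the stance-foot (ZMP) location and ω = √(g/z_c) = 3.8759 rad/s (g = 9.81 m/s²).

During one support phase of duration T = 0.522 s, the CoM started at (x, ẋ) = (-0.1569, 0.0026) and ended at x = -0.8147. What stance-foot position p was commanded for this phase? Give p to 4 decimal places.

ωT = 3.8759·0.522 = 2.023220; cosh(ωT) = 3.847432, sinh(ωT) = 3.715203
x(T) = p + (x₀−p)·cosh(ωT) + (ẋ₀/ω)·sinh(ωT) ⇒ p·(1 − cosh) = x(T) − x₀·cosh − (ẋ₀/ω)·sinh
numerator   = -0.8147 − (-0.1569)·3.847432 − (0.0026/3.8759)·3.715203 = -0.213530
denominator = 1 − 3.847432 = -2.847432
p = -0.213530 / -2.847432 = 0.0750

p = 0.0750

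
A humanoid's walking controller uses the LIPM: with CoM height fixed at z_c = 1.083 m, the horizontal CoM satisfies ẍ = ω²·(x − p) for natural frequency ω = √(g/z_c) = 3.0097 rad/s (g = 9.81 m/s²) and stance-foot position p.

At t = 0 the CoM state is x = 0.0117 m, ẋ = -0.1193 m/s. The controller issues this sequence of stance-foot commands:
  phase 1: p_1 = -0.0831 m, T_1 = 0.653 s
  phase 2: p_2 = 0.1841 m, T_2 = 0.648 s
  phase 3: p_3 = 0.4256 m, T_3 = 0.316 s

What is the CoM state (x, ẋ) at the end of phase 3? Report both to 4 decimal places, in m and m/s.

phase 1: p=-0.0831, T=0.653, ωT=1.965334, cosh=3.638703, sinh=3.498594; start (x,ẋ)=(0.011700, -0.119300) → end (x,ẋ)=(0.123170, 0.564120)
phase 2: p=0.1841, T=0.648, ωT=1.950286, cosh=3.586464, sinh=3.444231; start (x,ẋ)=(0.123170, 0.564120) → end (x,ẋ)=(0.611143, 1.391590)
phase 3: p=0.4256, T=0.316, ωT=0.951065, cosh=1.487397, sinh=1.101068; start (x,ẋ)=(0.611143, 1.391590) → end (x,ẋ)=(1.210675, 2.684714)

x = 1.2107, ẋ = 2.6847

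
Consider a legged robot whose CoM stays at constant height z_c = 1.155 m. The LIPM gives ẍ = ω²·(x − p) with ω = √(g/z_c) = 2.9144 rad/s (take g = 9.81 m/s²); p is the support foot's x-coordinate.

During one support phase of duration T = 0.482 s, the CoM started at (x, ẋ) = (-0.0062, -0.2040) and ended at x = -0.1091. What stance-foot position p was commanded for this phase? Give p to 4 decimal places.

ωT = 2.9144·0.482 = 1.404741; cosh(ωT) = 2.159951, sinh(ωT) = 1.914520
x(T) = p + (x₀−p)·cosh(ωT) + (ẋ₀/ω)·sinh(ωT) ⇒ p·(1 − cosh) = x(T) − x₀·cosh − (ẋ₀/ω)·sinh
numerator   = -0.1091 − (-0.0062)·2.159951 − (-0.2040/2.9144)·1.914520 = 0.038303
denominator = 1 − 2.159951 = -1.159951
p = 0.038303 / -1.159951 = -0.0330

p = -0.0330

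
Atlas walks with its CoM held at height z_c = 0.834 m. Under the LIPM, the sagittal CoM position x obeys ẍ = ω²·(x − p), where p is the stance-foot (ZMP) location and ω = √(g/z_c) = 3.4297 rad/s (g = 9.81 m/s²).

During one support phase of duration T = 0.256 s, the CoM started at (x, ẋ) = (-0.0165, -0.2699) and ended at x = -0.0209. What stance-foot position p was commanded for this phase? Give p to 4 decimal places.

ωT = 3.4297·0.256 = 0.878003; cosh(ωT) = 1.410851, sinh(ωT) = 0.995239
x(T) = p + (x₀−p)·cosh(ωT) + (ẋ₀/ω)·sinh(ωT) ⇒ p·(1 − cosh) = x(T) − x₀·cosh − (ẋ₀/ω)·sinh
numerator   = -0.0209 − (-0.0165)·1.410851 − (-0.2699/3.4297)·0.995239 = 0.080699
denominator = 1 − 1.410851 = -0.410851
p = 0.080699 / -0.410851 = -0.1964

p = -0.1964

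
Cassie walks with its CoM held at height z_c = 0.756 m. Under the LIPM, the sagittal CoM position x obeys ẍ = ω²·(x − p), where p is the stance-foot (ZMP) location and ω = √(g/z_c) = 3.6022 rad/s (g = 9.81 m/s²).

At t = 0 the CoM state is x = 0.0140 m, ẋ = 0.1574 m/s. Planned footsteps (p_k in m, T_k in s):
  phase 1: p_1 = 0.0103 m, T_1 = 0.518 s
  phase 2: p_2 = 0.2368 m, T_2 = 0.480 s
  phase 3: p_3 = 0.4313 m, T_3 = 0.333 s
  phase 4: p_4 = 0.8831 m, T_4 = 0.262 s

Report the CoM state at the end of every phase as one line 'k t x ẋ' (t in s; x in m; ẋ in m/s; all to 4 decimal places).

1 0.5180 0.1603 0.5628
2 0.9980 0.4409 0.8840
3 1.3310 0.8189 1.6523
4 1.5930 1.2883 2.1925

phase 1: p=0.0103, T=0.518, ωT=1.865940, cosh=3.308378, sinh=3.153627; start (x,ẋ)=(0.014000, 0.157400) → end (x,ẋ)=(0.160340, 0.562771)
phase 2: p=0.2368, T=0.480, ωT=1.729056, cosh=2.906392, sinh=2.728940; start (x,ẋ)=(0.160340, 0.562771) → end (x,ẋ)=(0.440920, 0.884019)
phase 3: p=0.4313, T=0.333, ωT=1.199533, cosh=1.809950, sinh=1.508615; start (x,ẋ)=(0.440920, 0.884019) → end (x,ẋ)=(0.818942, 1.652309)
phase 4: p=0.8831, T=0.262, ωT=0.943776, cosh=1.479411, sinh=1.090256; start (x,ẋ)=(0.818942, 1.652309) → end (x,ẋ)=(1.288278, 2.192476)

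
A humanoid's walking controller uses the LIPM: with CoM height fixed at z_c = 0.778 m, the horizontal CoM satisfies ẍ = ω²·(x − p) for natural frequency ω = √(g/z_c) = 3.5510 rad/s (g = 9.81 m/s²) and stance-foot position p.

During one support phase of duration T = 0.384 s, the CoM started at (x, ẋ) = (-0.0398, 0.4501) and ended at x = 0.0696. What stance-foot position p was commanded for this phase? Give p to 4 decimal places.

ωT = 3.5510·0.384 = 1.363584; cosh(ωT) = 2.082962, sinh(ωT) = 1.827220
x(T) = p + (x₀−p)·cosh(ωT) + (ẋ₀/ω)·sinh(ωT) ⇒ p·(1 − cosh) = x(T) − x₀·cosh − (ẋ₀/ω)·sinh
numerator   = 0.0696 − (-0.0398)·2.082962 − (0.4501/3.5510)·1.827220 = -0.079104
denominator = 1 − 2.082962 = -1.082962
p = -0.079104 / -1.082962 = 0.0730

p = 0.0730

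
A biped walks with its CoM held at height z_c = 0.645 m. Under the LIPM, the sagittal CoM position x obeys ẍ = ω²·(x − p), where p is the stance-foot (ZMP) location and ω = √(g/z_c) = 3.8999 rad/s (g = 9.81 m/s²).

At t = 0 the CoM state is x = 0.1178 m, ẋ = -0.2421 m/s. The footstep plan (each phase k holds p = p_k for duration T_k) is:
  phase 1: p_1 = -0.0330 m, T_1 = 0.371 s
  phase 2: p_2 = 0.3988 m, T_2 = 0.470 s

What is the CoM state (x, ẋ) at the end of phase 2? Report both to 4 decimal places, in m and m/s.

x = 0.1971, ẋ = -0.5485

phase 1: p=-0.0330, T=0.371, ωT=1.446863, cosh=2.242534, sinh=2.007227; start (x,ẋ)=(0.117800, -0.242100) → end (x,ẋ)=(0.180569, 0.637543)
phase 2: p=0.3988, T=0.470, ωT=1.832953, cosh=3.206132, sinh=3.046191; start (x,ẋ)=(0.180569, 0.637543) → end (x,ẋ)=(0.197102, -0.548510)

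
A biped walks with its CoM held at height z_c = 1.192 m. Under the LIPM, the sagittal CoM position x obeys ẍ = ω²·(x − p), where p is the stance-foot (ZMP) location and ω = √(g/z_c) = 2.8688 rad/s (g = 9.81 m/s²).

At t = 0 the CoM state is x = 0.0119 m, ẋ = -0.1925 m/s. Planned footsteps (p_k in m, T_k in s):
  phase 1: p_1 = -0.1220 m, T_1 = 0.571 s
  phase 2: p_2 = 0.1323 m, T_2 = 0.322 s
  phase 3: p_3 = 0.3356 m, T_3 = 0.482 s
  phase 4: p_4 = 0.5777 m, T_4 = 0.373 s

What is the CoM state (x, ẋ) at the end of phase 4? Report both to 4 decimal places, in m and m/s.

phase 1: p=-0.1220, T=0.571, ωT=1.638085, cosh=2.669829, sinh=2.475477; start (x,ẋ)=(0.011900, -0.192500) → end (x,ẋ)=(0.069383, 0.436969)
phase 2: p=0.1323, T=0.322, ωT=0.923754, cosh=1.457876, sinh=1.060850; start (x,ẋ)=(0.069383, 0.436969) → end (x,ẋ)=(0.202160, 0.445565)
phase 3: p=0.3356, T=0.482, ωT=1.382762, cosh=2.118389, sinh=1.867505; start (x,ẋ)=(0.202160, 0.445565) → end (x,ẋ)=(0.342973, 0.228978)
phase 4: p=0.5777, T=0.373, ωT=1.070062, cosh=1.629274, sinh=1.286287; start (x,ẋ)=(0.342973, 0.228978) → end (x,ẋ)=(0.297932, -0.493099)

x = 0.2979, ẋ = -0.4931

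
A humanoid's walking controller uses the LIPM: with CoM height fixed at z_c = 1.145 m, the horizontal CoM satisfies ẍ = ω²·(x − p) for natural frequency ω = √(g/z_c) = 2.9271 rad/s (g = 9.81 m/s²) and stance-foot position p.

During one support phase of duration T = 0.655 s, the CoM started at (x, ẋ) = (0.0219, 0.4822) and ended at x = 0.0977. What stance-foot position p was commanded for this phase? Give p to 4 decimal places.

ωT = 2.9271·0.655 = 1.917250; cosh(ωT) = 3.474620, sinh(ωT) = 3.327610
x(T) = p + (x₀−p)·cosh(ωT) + (ẋ₀/ω)·sinh(ωT) ⇒ p·(1 − cosh) = x(T) − x₀·cosh − (ẋ₀/ω)·sinh
numerator   = 0.0977 − (0.0219)·3.474620 − (0.4822/2.9271)·3.327610 = -0.526573
denominator = 1 − 3.474620 = -2.474620
p = -0.526573 / -2.474620 = 0.2128

p = 0.2128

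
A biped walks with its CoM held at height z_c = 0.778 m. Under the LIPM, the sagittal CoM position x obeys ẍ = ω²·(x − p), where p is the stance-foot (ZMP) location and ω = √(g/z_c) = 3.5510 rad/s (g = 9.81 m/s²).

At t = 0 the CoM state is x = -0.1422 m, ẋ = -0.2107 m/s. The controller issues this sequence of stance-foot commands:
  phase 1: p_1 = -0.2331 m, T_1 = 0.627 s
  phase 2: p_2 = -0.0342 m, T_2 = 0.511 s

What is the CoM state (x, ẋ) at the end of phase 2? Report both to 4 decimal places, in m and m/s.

x = 0.2382, ẋ = 1.0731

phase 1: p=-0.2331, T=0.627, ωT=2.226477, cosh=4.687534, sinh=4.579626; start (x,ẋ)=(-0.142200, -0.210700) → end (x,ẋ)=(-0.078737, 0.490575)
phase 2: p=-0.0342, T=0.511, ωT=1.814561, cosh=3.150645, sinh=2.987736; start (x,ẋ)=(-0.078737, 0.490575) → end (x,ẋ)=(0.238239, 1.073115)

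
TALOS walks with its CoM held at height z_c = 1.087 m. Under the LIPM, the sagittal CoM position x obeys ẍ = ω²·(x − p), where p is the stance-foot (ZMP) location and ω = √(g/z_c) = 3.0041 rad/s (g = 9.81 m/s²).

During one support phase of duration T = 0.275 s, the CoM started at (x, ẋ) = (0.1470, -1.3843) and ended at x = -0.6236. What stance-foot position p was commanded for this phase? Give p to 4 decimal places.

ωT = 3.0041·0.275 = 0.826128; cosh(ωT) = 1.361098, sinh(ωT) = 0.923357
x(T) = p + (x₀−p)·cosh(ωT) + (ẋ₀/ω)·sinh(ωT) ⇒ p·(1 − cosh) = x(T) − x₀·cosh − (ẋ₀/ω)·sinh
numerator   = -0.6236 − (0.1470)·1.361098 − (-1.3843/3.0041)·0.923357 = -0.398195
denominator = 1 − 1.361098 = -0.361098
p = -0.398195 / -0.361098 = 1.1027

p = 1.1027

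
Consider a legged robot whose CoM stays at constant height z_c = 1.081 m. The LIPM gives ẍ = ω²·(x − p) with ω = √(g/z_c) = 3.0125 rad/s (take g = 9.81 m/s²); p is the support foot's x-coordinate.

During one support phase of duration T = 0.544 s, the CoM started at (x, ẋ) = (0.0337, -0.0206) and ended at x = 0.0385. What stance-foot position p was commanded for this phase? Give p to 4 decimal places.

p = 0.0207

ωT = 3.0125·0.544 = 1.638800; cosh(ωT) = 2.671600, sinh(ωT) = 2.477387
x(T) = p + (x₀−p)·cosh(ωT) + (ẋ₀/ω)·sinh(ωT) ⇒ p·(1 − cosh) = x(T) − x₀·cosh − (ẋ₀/ω)·sinh
numerator   = 0.0385 − (0.0337)·2.671600 − (-0.0206/3.0125)·2.477387 = -0.034592
denominator = 1 − 2.671600 = -1.671600
p = -0.034592 / -1.671600 = 0.0207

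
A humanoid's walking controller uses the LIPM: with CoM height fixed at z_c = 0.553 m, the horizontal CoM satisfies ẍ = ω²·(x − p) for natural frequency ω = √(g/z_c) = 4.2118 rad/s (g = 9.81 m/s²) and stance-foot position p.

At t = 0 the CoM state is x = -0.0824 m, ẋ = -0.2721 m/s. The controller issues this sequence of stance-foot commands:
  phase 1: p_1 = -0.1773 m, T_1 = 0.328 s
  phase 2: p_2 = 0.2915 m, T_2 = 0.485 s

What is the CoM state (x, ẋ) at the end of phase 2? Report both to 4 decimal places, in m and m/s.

phase 1: p=-0.1773, T=0.328, ωT=1.381470, cosh=2.115980, sinh=1.864771; start (x,ẋ)=(-0.082400, -0.272100) → end (x,ẋ)=(-0.096966, 0.169590)
phase 2: p=0.2915, T=0.485, ωT=2.042723, cosh=3.920627, sinh=3.790952; start (x,ẋ)=(-0.096966, 0.169590) → end (x,ẋ)=(-1.078884, -5.537624)

x = -1.0789, ẋ = -5.5376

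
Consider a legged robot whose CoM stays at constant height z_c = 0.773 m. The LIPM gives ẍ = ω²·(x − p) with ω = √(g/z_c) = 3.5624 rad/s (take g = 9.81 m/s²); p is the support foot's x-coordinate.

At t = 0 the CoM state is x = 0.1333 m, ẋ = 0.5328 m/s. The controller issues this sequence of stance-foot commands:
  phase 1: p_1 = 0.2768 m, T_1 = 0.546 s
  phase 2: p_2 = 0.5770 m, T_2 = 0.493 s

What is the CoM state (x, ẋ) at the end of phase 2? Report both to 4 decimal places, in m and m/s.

phase 1: p=0.2768, T=0.546, ωT=1.945070, cosh=3.568551, sinh=3.425574; start (x,ẋ)=(0.133300, 0.532800) → end (x,ẋ)=(0.277049, 0.150156)
phase 2: p=0.5770, T=0.493, ωT=1.756263, cosh=2.981723, sinh=2.809035; start (x,ẋ)=(0.277049, 0.150156) → end (x,ẋ)=(-0.198970, -2.553859)

x = -0.1990, ẋ = -2.5539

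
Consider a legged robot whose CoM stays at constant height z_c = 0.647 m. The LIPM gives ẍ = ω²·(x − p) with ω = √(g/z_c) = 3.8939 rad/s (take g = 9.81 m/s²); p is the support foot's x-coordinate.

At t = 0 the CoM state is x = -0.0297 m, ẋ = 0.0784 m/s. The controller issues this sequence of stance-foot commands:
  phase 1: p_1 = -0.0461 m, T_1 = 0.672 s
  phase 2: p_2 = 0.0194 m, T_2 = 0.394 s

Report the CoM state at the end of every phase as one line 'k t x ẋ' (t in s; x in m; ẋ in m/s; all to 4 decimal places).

phase 1: p=-0.0461, T=0.672, ωT=2.616701, cosh=6.881762, sinh=6.808719; start (x,ẋ)=(-0.029700, 0.078400) → end (x,ẋ)=(0.203848, 0.974335)
phase 2: p=0.0194, T=0.394, ωT=1.534197, cosh=2.426614, sinh=2.210985; start (x,ẋ)=(0.203848, 0.974335) → end (x,ẋ)=(1.020218, 3.952312)

1 0.6720 0.2038 0.9743
2 1.0660 1.0202 3.9523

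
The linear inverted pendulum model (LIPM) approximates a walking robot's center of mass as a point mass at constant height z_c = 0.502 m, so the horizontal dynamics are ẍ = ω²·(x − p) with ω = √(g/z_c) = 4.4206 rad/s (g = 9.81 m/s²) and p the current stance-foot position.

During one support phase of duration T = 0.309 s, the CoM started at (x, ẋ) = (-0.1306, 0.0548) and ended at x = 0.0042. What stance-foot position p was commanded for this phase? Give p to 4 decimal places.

p = -0.2337

ωT = 4.4206·0.309 = 1.365965; cosh(ωT) = 2.087320, sinh(ωT) = 1.832185
x(T) = p + (x₀−p)·cosh(ωT) + (ẋ₀/ω)·sinh(ωT) ⇒ p·(1 − cosh) = x(T) − x₀·cosh − (ẋ₀/ω)·sinh
numerator   = 0.0042 − (-0.1306)·2.087320 − (0.0548/4.4206)·1.832185 = 0.254091
denominator = 1 − 2.087320 = -1.087320
p = 0.254091 / -1.087320 = -0.2337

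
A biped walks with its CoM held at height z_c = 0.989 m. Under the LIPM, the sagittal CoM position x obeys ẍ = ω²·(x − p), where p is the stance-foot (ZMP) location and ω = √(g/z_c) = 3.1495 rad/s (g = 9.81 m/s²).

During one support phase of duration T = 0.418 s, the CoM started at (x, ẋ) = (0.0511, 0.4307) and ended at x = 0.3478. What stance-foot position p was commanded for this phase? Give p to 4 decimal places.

p = -0.0089

ωT = 3.1495·0.418 = 1.316491; cosh(ωT) = 1.999192, sinh(ωT) = 1.731117
x(T) = p + (x₀−p)·cosh(ωT) + (ẋ₀/ω)·sinh(ωT) ⇒ p·(1 − cosh) = x(T) − x₀·cosh − (ẋ₀/ω)·sinh
numerator   = 0.3478 − (0.0511)·1.999192 − (0.4307/3.1495)·1.731117 = 0.008908
denominator = 1 − 1.999192 = -0.999192
p = 0.008908 / -0.999192 = -0.0089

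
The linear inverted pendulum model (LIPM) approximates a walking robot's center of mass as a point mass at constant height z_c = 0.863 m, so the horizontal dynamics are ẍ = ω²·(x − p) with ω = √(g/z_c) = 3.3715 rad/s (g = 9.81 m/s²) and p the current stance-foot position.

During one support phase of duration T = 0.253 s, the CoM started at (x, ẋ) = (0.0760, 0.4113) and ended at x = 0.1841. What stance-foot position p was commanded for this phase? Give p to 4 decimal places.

p = 0.0994

ωT = 3.3715·0.253 = 0.852990; cosh(ωT) = 1.386395, sinh(ωT) = 0.960256
x(T) = p + (x₀−p)·cosh(ωT) + (ẋ₀/ω)·sinh(ωT) ⇒ p·(1 − cosh) = x(T) − x₀·cosh − (ẋ₀/ω)·sinh
numerator   = 0.1841 − (0.0760)·1.386395 − (0.4113/3.3715)·0.960256 = -0.038411
denominator = 1 − 1.386395 = -0.386395
p = -0.038411 / -0.386395 = 0.0994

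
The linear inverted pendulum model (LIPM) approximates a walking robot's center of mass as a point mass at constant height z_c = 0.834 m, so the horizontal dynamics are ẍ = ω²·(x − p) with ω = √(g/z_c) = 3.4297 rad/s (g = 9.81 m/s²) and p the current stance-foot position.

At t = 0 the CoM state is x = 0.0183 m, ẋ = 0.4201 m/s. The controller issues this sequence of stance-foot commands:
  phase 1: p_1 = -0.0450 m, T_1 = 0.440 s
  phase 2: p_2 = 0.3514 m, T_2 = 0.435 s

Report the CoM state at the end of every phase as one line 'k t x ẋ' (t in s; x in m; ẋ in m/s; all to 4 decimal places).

phase 1: p=-0.0450, T=0.440, ωT=1.509068, cosh=2.371815, sinh=2.150699; start (x,ẋ)=(0.018300, 0.420100) → end (x,ẋ)=(0.368573, 1.463316)
phase 2: p=0.3514, T=0.435, ωT=1.491920, cosh=2.335281, sinh=2.110340; start (x,ẋ)=(0.368573, 1.463316) → end (x,ẋ)=(1.291901, 3.541546)

1 0.4400 0.3686 1.4633
2 0.8750 1.2919 3.5415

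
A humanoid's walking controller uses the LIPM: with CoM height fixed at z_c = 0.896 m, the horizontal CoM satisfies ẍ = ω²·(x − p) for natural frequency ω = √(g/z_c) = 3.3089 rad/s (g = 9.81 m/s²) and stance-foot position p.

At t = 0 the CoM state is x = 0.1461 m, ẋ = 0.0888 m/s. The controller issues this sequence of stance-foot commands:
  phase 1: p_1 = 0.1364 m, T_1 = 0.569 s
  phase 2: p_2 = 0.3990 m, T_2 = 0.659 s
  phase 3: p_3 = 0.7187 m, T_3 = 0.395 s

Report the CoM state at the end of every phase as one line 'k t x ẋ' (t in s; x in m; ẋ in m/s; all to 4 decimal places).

1 0.5690 0.2551 0.4016
2 1.2280 0.2845 -0.2798
3 1.6230 -0.2871 -3.0151

phase 1: p=0.1364, T=0.569, ωT=1.882764, cosh=3.361907, sinh=3.209738; start (x,ẋ)=(0.146100, 0.088800) → end (x,ẋ)=(0.255149, 0.401558)
phase 2: p=0.3990, T=0.659, ωT=2.180565, cosh=4.482142, sinh=4.369165; start (x,ẋ)=(0.255149, 0.401558) → end (x,ẋ)=(0.284469, -0.279827)
phase 3: p=0.7187, T=0.395, ωT=1.307016, cosh=1.982878, sinh=1.712251; start (x,ẋ)=(0.284469, -0.279827) → end (x,ẋ)=(-0.287128, -3.015070)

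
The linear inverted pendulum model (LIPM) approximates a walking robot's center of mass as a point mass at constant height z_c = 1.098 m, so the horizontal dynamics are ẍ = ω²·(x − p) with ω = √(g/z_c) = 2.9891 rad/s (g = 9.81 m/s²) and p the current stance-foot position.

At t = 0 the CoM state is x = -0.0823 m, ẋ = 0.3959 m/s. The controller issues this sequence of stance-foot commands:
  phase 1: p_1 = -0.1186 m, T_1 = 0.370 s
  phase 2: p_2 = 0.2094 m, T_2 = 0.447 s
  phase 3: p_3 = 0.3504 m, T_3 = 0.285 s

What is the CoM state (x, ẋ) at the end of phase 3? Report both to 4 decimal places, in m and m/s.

x = 0.9463, ẋ = 2.0816

phase 1: p=-0.1186, T=0.370, ωT=1.105967, cosh=1.676518, sinh=1.345627; start (x,ẋ)=(-0.082300, 0.395900) → end (x,ẋ)=(0.120483, 0.809740)
phase 2: p=0.2094, T=0.447, ωT=1.336128, cosh=2.033573, sinh=1.770711; start (x,ẋ)=(0.120483, 0.809740) → end (x,ẋ)=(0.508262, 1.176043)
phase 3: p=0.3504, T=0.285, ωT=0.851893, cosh=1.385344, sinh=0.958737; start (x,ẋ)=(0.508262, 1.176043) → end (x,ẋ)=(0.946303, 2.081619)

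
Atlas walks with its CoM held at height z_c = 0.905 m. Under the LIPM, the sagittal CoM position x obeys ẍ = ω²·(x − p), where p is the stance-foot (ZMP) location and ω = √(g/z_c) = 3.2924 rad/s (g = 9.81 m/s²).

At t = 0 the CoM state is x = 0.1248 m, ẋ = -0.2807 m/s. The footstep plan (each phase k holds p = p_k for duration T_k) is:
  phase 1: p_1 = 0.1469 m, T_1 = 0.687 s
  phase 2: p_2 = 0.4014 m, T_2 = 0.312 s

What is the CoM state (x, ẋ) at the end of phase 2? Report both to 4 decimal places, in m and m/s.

phase 1: p=0.1469, T=0.687, ωT=2.261879, cosh=4.852633, sinh=4.748478; start (x,ẋ)=(0.124800, -0.280700) → end (x,ẋ)=(-0.365184, -1.707643)
phase 2: p=0.4014, T=0.312, ωT=1.027229, cosh=1.575656, sinh=1.217658; start (x,ẋ)=(-0.365184, -1.707643) → end (x,ẋ)=(-1.438026, -5.763907)

x = -1.4380, ẋ = -5.7639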